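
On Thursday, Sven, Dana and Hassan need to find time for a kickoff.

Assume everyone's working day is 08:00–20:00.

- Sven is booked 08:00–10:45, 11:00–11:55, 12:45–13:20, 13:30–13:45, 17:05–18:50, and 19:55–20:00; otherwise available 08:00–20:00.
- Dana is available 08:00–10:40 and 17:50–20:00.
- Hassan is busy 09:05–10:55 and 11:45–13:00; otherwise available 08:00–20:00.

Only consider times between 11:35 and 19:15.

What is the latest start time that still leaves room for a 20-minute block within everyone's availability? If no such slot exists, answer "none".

Sven free within 08:00–20:00: 10:45–11:00, 11:55–12:45, 13:20–13:30, 13:45–17:05, 18:50–19:55.
Hassan free within 08:00–20:00: 08:00–09:05, 10:55–11:45, 13:00–20:00.
Sven ∩ Dana: 18:50–19:55.
Sven ∩ Dana ∩ Hassan: 18:50–19:55.
Restricted to 11:35–19:15: 18:50–19:15.
Windows ≥ 20 min: 18:50–19:15.
Latest start in the last window 18:50–19:15 is 19:15 − 20 min = 18:55.

18:55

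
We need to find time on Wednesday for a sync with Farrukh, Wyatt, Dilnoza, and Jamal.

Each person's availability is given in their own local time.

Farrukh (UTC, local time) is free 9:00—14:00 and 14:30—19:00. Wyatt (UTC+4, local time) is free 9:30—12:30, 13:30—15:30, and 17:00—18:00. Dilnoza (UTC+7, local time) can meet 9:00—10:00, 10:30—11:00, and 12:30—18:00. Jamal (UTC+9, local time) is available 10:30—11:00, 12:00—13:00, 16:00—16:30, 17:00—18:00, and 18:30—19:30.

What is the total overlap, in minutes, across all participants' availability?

Farrukh → UTC: 09:00–14:00, 14:30–19:00.
Wyatt → UTC: 05:30–08:30, 09:30–11:30, 13:00–14:00.
Dilnoza → UTC: 02:00–03:00, 03:30–04:00, 05:30–11:00.
Jamal → UTC: 01:30–02:00, 03:00–04:00, 07:00–07:30, 08:00–09:00, 09:30–10:30.
Farrukh ∩ Wyatt: 09:30–11:30, 13:00–14:00.
Farrukh ∩ Wyatt ∩ Dilnoza: 09:30–11:00.
Farrukh ∩ Wyatt ∩ Dilnoza ∩ Jamal: 09:30–10:30.
Total common minutes: 60.

60 minutes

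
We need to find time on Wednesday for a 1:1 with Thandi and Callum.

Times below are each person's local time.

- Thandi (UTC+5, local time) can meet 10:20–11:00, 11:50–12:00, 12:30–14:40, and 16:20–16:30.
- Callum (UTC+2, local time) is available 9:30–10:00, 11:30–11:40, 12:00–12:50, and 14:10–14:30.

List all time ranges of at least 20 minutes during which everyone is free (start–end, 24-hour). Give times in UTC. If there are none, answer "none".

Thandi → UTC: 05:20–06:00, 06:50–07:00, 07:30–09:40, 11:20–11:30.
Callum → UTC: 07:30–08:00, 09:30–09:40, 10:00–10:50, 12:10–12:30.
Thandi ∩ Callum: 07:30–08:00, 09:30–09:40.
Windows ≥ 20 min: 07:30–08:00.

07:30–08:00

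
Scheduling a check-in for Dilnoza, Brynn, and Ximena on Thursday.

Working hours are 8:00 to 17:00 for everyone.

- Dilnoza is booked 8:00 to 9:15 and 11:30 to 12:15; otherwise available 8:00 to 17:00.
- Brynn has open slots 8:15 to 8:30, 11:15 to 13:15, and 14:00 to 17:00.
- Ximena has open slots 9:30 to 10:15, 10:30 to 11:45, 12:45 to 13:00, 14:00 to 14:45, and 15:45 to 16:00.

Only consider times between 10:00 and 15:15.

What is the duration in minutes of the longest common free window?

Dilnoza free within 08:00–17:00: 09:15–11:30, 12:15–17:00.
Dilnoza ∩ Brynn: 11:15–11:30, 12:15–13:15, 14:00–17:00.
Dilnoza ∩ Brynn ∩ Ximena: 11:15–11:30, 12:45–13:00, 14:00–14:45, 15:45–16:00.
Restricted to 10:00–15:15: 11:15–11:30, 12:45–13:00, 14:00–14:45.
Common window lengths: 15, 15, 45 min; longest is 45.

45 minutes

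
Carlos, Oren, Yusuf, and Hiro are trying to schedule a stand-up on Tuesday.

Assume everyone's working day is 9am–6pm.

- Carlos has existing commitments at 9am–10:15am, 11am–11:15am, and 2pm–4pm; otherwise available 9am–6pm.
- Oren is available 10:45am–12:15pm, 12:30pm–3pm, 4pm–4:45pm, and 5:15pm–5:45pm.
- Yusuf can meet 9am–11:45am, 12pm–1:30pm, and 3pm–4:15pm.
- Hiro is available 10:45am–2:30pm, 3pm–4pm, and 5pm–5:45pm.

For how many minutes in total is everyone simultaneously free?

Carlos free within 09:00–18:00: 10:15–11:00, 11:15–14:00, 16:00–18:00.
Carlos ∩ Oren: 10:45–11:00, 11:15–12:15, 12:30–14:00, 16:00–16:45, 17:15–17:45.
Carlos ∩ Oren ∩ Yusuf: 10:45–11:00, 11:15–11:45, 12:00–12:15, 12:30–13:30, 16:00–16:15.
Carlos ∩ Oren ∩ Yusuf ∩ Hiro: 10:45–11:00, 11:15–11:45, 12:00–12:15, 12:30–13:30.
Total common minutes: 15 + 30 + 15 + 60 = 120.

120 minutes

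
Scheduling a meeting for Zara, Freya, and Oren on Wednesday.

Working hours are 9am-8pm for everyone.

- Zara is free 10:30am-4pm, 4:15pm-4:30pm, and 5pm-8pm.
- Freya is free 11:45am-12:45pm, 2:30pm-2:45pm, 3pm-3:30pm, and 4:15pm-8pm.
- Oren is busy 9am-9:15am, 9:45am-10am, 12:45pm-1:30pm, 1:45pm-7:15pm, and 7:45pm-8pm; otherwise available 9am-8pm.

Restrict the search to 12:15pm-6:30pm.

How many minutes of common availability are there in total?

30 minutes

Oren free within 09:00–20:00: 09:15–09:45, 10:00–12:45, 13:30–13:45, 19:15–19:45.
Zara ∩ Freya: 11:45–12:45, 14:30–14:45, 15:00–15:30, 16:15–16:30, 17:00–20:00.
Zara ∩ Freya ∩ Oren: 11:45–12:45, 19:15–19:45.
Restricted to 12:15–18:30: 12:15–12:45.
Total common minutes: 30.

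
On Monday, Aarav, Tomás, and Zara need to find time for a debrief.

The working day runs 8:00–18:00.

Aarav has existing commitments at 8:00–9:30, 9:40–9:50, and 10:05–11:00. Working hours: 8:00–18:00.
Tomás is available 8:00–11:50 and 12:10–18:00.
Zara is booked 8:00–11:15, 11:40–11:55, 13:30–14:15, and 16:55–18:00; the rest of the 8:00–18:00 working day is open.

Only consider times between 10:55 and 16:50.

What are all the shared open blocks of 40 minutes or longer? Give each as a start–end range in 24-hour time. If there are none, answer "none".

12:10–13:30, 14:15–16:50

Aarav free within 08:00–18:00: 09:30–09:40, 09:50–10:05, 11:00–18:00.
Zara free within 08:00–18:00: 11:15–11:40, 11:55–13:30, 14:15–16:55.
Aarav ∩ Tomás: 09:30–09:40, 09:50–10:05, 11:00–11:50, 12:10–18:00.
Aarav ∩ Tomás ∩ Zara: 11:15–11:40, 12:10–13:30, 14:15–16:55.
Restricted to 10:55–16:50: 11:15–11:40, 12:10–13:30, 14:15–16:50.
Windows ≥ 40 min: 12:10–13:30, 14:15–16:50.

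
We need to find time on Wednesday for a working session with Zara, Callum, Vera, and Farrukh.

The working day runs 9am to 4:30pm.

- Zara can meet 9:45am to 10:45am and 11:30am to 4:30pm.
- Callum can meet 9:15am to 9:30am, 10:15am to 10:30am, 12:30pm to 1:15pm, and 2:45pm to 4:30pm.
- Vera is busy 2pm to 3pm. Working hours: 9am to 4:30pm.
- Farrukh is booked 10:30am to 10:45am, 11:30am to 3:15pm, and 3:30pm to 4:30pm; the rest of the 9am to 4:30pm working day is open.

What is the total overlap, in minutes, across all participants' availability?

30 minutes

Vera free within 09:00–16:30: 09:00–14:00, 15:00–16:30.
Farrukh free within 09:00–16:30: 09:00–10:30, 10:45–11:30, 15:15–15:30.
Zara ∩ Callum: 10:15–10:30, 12:30–13:15, 14:45–16:30.
Zara ∩ Callum ∩ Vera: 10:15–10:30, 12:30–13:15, 15:00–16:30.
Zara ∩ Callum ∩ Vera ∩ Farrukh: 10:15–10:30, 15:15–15:30.
Total common minutes: 15 + 15 = 30.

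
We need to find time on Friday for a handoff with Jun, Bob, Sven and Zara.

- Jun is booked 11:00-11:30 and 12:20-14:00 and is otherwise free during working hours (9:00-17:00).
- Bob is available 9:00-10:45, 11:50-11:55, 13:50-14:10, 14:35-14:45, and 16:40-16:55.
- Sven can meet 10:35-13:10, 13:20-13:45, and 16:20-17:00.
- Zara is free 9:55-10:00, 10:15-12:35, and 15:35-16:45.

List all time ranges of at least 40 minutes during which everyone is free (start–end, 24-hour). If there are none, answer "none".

Jun free within 09:00–17:00: 09:00–11:00, 11:30–12:20, 14:00–17:00.
Jun ∩ Bob: 09:00–10:45, 11:50–11:55, 14:00–14:10, 14:35–14:45, 16:40–16:55.
Jun ∩ Bob ∩ Sven: 10:35–10:45, 11:50–11:55, 16:40–16:55.
Jun ∩ Bob ∩ Sven ∩ Zara: 10:35–10:45, 11:50–11:55, 16:40–16:45.
Windows ≥ 40 min: (none).

none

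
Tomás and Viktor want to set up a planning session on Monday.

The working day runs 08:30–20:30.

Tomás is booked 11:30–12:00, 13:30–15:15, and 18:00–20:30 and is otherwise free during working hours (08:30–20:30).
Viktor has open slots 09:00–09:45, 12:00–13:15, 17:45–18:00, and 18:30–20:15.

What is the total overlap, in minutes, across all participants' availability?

Tomás free within 08:30–20:30: 08:30–11:30, 12:00–13:30, 15:15–18:00.
Tomás ∩ Viktor: 09:00–09:45, 12:00–13:15, 17:45–18:00.
Total common minutes: 45 + 75 + 15 = 135.

135 minutes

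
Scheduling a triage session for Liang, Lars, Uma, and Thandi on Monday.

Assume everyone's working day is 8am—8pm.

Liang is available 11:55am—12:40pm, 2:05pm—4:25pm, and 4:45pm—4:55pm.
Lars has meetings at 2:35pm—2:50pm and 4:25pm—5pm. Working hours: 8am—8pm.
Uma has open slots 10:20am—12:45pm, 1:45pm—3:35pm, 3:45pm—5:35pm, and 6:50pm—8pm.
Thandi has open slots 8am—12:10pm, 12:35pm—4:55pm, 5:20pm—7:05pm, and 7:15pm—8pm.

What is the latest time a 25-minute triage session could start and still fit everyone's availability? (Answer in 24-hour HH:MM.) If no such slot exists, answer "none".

16:00

Lars free within 08:00–20:00: 08:00–14:35, 14:50–16:25, 17:00–20:00.
Liang ∩ Lars: 11:55–12:40, 14:05–14:35, 14:50–16:25.
Liang ∩ Lars ∩ Uma: 11:55–12:40, 14:05–14:35, 14:50–15:35, 15:45–16:25.
Liang ∩ Lars ∩ Uma ∩ Thandi: 11:55–12:10, 12:35–12:40, 14:05–14:35, 14:50–15:35, 15:45–16:25.
Windows ≥ 25 min: 14:05–14:35, 14:50–15:35, 15:45–16:25.
Latest start in the last window 15:45–16:25 is 16:25 − 25 min = 16:00.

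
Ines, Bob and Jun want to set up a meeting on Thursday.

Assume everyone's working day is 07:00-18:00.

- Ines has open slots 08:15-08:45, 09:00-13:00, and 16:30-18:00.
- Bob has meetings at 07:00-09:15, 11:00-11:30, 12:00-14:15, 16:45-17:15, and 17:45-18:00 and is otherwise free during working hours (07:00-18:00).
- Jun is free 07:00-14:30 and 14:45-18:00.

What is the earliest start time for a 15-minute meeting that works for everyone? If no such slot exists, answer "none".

Bob free within 07:00–18:00: 09:15–11:00, 11:30–12:00, 14:15–16:45, 17:15–17:45.
Ines ∩ Bob: 09:15–11:00, 11:30–12:00, 16:30–16:45, 17:15–17:45.
Ines ∩ Bob ∩ Jun: 09:15–11:00, 11:30–12:00, 16:30–16:45, 17:15–17:45.
Windows ≥ 15 min: 09:15–11:00, 11:30–12:00, 16:30–16:45, 17:15–17:45.
Earliest such window starts at 09:15.

09:15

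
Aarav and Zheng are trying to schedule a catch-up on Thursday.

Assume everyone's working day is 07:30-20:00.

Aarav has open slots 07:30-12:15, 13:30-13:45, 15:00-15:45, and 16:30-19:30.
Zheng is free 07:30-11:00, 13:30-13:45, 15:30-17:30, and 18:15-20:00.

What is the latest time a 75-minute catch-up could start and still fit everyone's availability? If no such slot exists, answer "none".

Aarav ∩ Zheng: 07:30–11:00, 13:30–13:45, 15:30–15:45, 16:30–17:30, 18:15–19:30.
Windows ≥ 75 min: 07:30–11:00, 18:15–19:30.
Latest start in the last window 18:15–19:30 is 19:30 − 75 min = 18:15.

18:15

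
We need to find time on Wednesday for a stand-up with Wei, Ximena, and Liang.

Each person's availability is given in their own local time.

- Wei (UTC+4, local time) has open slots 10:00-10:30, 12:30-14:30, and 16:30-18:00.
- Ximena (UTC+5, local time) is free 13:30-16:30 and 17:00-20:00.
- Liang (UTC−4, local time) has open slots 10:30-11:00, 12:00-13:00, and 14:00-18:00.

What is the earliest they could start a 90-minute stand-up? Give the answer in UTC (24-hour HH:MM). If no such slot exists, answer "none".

none

Wei → UTC: 06:00–06:30, 08:30–10:30, 12:30–14:00.
Ximena → UTC: 08:30–11:30, 12:00–15:00.
Liang → UTC: 14:30–15:00, 16:00–17:00, 18:00–22:00.
Wei ∩ Ximena: 08:30–10:30, 12:30–14:00.
Wei ∩ Ximena ∩ Liang: (none).
Windows ≥ 90 min: (none).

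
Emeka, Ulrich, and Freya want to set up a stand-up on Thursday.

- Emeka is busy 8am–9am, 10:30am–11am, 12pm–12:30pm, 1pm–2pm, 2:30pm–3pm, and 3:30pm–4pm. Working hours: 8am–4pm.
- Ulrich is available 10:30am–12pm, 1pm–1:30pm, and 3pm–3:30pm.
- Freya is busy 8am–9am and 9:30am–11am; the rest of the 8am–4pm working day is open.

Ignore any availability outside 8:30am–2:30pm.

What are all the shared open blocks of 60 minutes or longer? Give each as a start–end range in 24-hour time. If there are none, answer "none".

11:00–12:00

Emeka free within 08:00–16:00: 09:00–10:30, 11:00–12:00, 12:30–13:00, 14:00–14:30, 15:00–15:30.
Freya free within 08:00–16:00: 09:00–09:30, 11:00–16:00.
Emeka ∩ Ulrich: 11:00–12:00, 15:00–15:30.
Emeka ∩ Ulrich ∩ Freya: 11:00–12:00, 15:00–15:30.
Restricted to 08:30–14:30: 11:00–12:00.
Windows ≥ 60 min: 11:00–12:00.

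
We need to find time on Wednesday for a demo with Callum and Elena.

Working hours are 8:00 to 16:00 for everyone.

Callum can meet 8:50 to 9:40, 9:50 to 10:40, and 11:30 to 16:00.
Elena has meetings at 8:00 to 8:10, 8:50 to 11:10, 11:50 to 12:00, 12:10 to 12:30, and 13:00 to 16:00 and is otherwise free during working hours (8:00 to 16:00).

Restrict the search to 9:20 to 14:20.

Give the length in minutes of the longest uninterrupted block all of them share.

Elena free within 08:00–16:00: 08:10–08:50, 11:10–11:50, 12:00–12:10, 12:30–13:00.
Callum ∩ Elena: 11:30–11:50, 12:00–12:10, 12:30–13:00.
Restricted to 09:20–14:20: 11:30–11:50, 12:00–12:10, 12:30–13:00.
Common window lengths: 20, 10, 30 min; longest is 30.

30 minutes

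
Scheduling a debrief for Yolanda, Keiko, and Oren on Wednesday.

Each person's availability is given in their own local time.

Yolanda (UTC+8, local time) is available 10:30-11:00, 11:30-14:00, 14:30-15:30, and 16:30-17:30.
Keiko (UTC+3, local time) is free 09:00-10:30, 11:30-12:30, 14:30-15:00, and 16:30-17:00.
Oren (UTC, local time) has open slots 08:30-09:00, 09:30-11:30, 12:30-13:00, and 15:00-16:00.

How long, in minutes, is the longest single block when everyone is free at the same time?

30 minutes

Yolanda → UTC: 02:30–03:00, 03:30–06:00, 06:30–07:30, 08:30–09:30.
Keiko → UTC: 06:00–07:30, 08:30–09:30, 11:30–12:00, 13:30–14:00.
Oren → UTC: 08:30–09:00, 09:30–11:30, 12:30–13:00, 15:00–16:00.
Yolanda ∩ Keiko: 06:30–07:30, 08:30–09:30.
Yolanda ∩ Keiko ∩ Oren: 08:30–09:00.
Single common window of 30 minutes.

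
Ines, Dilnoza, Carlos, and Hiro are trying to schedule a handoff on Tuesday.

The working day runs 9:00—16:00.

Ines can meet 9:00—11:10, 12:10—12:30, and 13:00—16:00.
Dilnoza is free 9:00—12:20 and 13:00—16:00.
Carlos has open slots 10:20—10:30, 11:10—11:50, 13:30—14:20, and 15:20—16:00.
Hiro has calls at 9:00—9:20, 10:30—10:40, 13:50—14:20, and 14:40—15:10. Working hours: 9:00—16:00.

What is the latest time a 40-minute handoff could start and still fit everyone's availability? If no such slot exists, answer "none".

Hiro free within 09:00–16:00: 09:20–10:30, 10:40–13:50, 14:20–14:40, 15:10–16:00.
Ines ∩ Dilnoza: 09:00–11:10, 12:10–12:20, 13:00–16:00.
Ines ∩ Dilnoza ∩ Carlos: 10:20–10:30, 13:30–14:20, 15:20–16:00.
Ines ∩ Dilnoza ∩ Carlos ∩ Hiro: 10:20–10:30, 13:30–13:50, 15:20–16:00.
Windows ≥ 40 min: 15:20–16:00.
Latest start in the last window 15:20–16:00 is 16:00 − 40 min = 15:20.

15:20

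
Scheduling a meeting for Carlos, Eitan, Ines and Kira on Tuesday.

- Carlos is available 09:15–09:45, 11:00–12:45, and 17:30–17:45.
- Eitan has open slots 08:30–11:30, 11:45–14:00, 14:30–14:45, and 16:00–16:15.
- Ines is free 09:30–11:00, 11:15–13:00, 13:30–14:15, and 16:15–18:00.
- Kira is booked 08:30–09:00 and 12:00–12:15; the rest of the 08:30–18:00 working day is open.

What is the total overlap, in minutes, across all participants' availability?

Kira free within 08:30–18:00: 09:00–12:00, 12:15–18:00.
Carlos ∩ Eitan: 09:15–09:45, 11:00–11:30, 11:45–12:45.
Carlos ∩ Eitan ∩ Ines: 09:30–09:45, 11:15–11:30, 11:45–12:45.
Carlos ∩ Eitan ∩ Ines ∩ Kira: 09:30–09:45, 11:15–11:30, 11:45–12:00, 12:15–12:45.
Total common minutes: 15 + 15 + 15 + 30 = 75.

75 minutes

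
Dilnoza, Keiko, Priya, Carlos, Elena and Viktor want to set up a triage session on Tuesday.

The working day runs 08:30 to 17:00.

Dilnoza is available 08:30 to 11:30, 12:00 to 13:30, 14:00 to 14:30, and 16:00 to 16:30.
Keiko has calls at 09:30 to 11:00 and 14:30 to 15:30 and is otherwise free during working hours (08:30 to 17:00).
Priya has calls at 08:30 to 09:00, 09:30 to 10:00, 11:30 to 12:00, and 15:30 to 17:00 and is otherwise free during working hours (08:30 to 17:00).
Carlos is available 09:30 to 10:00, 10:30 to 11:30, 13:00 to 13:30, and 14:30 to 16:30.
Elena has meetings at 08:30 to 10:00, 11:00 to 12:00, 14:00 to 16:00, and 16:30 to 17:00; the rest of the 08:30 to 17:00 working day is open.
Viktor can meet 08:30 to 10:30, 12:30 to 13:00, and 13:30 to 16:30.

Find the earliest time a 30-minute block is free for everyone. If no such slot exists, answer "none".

Keiko free within 08:30–17:00: 08:30–09:30, 11:00–14:30, 15:30–17:00.
Priya free within 08:30–17:00: 09:00–09:30, 10:00–11:30, 12:00–15:30.
Elena free within 08:30–17:00: 10:00–11:00, 12:00–14:00, 16:00–16:30.
Dilnoza ∩ Keiko: 08:30–09:30, 11:00–11:30, 12:00–13:30, 14:00–14:30, 16:00–16:30.
Dilnoza ∩ Keiko ∩ Priya: 09:00–09:30, 11:00–11:30, 12:00–13:30, 14:00–14:30.
Dilnoza ∩ Keiko ∩ Priya ∩ Carlos: 11:00–11:30, 13:00–13:30.
Dilnoza ∩ Keiko ∩ Priya ∩ Carlos ∩ Elena: 13:00–13:30.
Dilnoza ∩ Keiko ∩ Priya ∩ Carlos ∩ Elena ∩ Viktor: (none).
Windows ≥ 30 min: (none).

none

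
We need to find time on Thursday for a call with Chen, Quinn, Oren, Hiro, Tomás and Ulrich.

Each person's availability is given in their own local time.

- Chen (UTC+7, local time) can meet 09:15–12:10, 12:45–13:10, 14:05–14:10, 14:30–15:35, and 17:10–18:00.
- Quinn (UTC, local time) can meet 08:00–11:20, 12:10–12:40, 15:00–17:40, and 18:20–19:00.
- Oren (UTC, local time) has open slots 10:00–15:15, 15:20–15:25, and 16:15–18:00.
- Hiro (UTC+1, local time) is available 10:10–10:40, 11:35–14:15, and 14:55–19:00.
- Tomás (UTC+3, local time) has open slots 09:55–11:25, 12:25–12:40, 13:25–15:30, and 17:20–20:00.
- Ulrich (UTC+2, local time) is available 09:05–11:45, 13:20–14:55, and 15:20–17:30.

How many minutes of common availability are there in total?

Chen → UTC: 02:15–05:10, 05:45–06:10, 07:05–07:10, 07:30–08:35, 10:10–11:00.
Quinn → UTC: 08:00–11:20, 12:10–12:40, 15:00–17:40, 18:20–19:00.
Oren → UTC: 10:00–15:15, 15:20–15:25, 16:15–18:00.
Hiro → UTC: 09:10–09:40, 10:35–13:15, 13:55–18:00.
Tomás → UTC: 06:55–08:25, 09:25–09:40, 10:25–12:30, 14:20–17:00.
Ulrich → UTC: 07:05–09:45, 11:20–12:55, 13:20–15:30.
Chen ∩ Quinn: 08:00–08:35, 10:10–11:00.
Chen ∩ Quinn ∩ Oren: 10:10–11:00.
Chen ∩ Quinn ∩ Oren ∩ Hiro: 10:35–11:00.
Chen ∩ Quinn ∩ Oren ∩ Hiro ∩ Tomás: 10:35–11:00.
Chen ∩ Quinn ∩ Oren ∩ Hiro ∩ Tomás ∩ Ulrich: (none).
Total common minutes: 0.

0 minutes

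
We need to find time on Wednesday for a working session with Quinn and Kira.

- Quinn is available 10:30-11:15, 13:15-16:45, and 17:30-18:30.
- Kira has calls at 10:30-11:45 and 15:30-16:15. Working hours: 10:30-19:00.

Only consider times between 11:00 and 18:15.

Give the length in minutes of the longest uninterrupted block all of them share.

Kira free within 10:30–19:00: 11:45–15:30, 16:15–19:00.
Quinn ∩ Kira: 13:15–15:30, 16:15–16:45, 17:30–18:30.
Restricted to 11:00–18:15: 13:15–15:30, 16:15–16:45, 17:30–18:15.
Common window lengths: 135, 30, 45 min; longest is 135.

135 minutes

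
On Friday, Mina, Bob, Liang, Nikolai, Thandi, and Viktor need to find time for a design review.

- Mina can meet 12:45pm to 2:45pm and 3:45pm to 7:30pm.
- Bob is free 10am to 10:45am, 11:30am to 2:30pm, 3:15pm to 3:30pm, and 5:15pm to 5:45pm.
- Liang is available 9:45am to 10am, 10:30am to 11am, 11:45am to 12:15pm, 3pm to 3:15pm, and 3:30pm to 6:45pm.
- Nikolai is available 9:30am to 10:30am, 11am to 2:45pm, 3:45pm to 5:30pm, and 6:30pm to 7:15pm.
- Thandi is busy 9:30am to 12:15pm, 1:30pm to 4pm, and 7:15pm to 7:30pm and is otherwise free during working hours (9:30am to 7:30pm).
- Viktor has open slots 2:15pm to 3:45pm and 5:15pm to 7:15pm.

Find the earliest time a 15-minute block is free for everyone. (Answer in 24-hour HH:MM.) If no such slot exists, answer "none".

Thandi free within 09:30–19:30: 12:15–13:30, 16:00–19:15.
Mina ∩ Bob: 12:45–14:30, 17:15–17:45.
Mina ∩ Bob ∩ Liang: 17:15–17:45.
Mina ∩ Bob ∩ Liang ∩ Nikolai: 17:15–17:30.
Mina ∩ Bob ∩ Liang ∩ Nikolai ∩ Thandi: 17:15–17:30.
Mina ∩ Bob ∩ Liang ∩ Nikolai ∩ Thandi ∩ Viktor: 17:15–17:30.
Windows ≥ 15 min: 17:15–17:30.
Earliest such window starts at 17:15.

17:15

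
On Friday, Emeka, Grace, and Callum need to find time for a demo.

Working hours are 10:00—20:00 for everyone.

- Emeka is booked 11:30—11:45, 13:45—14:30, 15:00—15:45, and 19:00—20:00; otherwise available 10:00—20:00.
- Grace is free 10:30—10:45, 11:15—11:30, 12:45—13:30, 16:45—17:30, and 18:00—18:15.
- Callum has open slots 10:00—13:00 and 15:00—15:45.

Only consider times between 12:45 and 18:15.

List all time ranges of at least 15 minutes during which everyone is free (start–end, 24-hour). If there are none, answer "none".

Emeka free within 10:00–20:00: 10:00–11:30, 11:45–13:45, 14:30–15:00, 15:45–19:00.
Emeka ∩ Grace: 10:30–10:45, 11:15–11:30, 12:45–13:30, 16:45–17:30, 18:00–18:15.
Emeka ∩ Grace ∩ Callum: 10:30–10:45, 11:15–11:30, 12:45–13:00.
Restricted to 12:45–18:15: 12:45–13:00.
Windows ≥ 15 min: 12:45–13:00.

12:45–13:00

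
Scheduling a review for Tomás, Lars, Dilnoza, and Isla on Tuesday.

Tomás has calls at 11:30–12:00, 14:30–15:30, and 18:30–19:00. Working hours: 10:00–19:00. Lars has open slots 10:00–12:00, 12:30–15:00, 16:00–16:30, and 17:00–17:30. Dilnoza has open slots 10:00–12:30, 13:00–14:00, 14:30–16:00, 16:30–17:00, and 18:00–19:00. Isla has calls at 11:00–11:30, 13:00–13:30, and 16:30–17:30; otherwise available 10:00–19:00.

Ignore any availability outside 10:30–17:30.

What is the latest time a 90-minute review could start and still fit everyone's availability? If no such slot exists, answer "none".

none

Tomás free within 10:00–19:00: 10:00–11:30, 12:00–14:30, 15:30–18:30.
Isla free within 10:00–19:00: 10:00–11:00, 11:30–13:00, 13:30–16:30, 17:30–19:00.
Tomás ∩ Lars: 10:00–11:30, 12:30–14:30, 16:00–16:30, 17:00–17:30.
Tomás ∩ Lars ∩ Dilnoza: 10:00–11:30, 13:00–14:00.
Tomás ∩ Lars ∩ Dilnoza ∩ Isla: 10:00–11:00, 13:30–14:00.
Restricted to 10:30–17:30: 10:30–11:00, 13:30–14:00.
Windows ≥ 90 min: (none).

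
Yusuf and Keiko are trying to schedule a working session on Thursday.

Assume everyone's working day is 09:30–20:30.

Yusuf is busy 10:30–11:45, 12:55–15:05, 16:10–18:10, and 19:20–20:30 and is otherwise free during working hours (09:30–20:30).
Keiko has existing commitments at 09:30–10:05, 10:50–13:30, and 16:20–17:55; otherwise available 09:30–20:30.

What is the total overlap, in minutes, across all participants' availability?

160 minutes

Yusuf free within 09:30–20:30: 09:30–10:30, 11:45–12:55, 15:05–16:10, 18:10–19:20.
Keiko free within 09:30–20:30: 10:05–10:50, 13:30–16:20, 17:55–20:30.
Yusuf ∩ Keiko: 10:05–10:30, 15:05–16:10, 18:10–19:20.
Total common minutes: 25 + 65 + 70 = 160.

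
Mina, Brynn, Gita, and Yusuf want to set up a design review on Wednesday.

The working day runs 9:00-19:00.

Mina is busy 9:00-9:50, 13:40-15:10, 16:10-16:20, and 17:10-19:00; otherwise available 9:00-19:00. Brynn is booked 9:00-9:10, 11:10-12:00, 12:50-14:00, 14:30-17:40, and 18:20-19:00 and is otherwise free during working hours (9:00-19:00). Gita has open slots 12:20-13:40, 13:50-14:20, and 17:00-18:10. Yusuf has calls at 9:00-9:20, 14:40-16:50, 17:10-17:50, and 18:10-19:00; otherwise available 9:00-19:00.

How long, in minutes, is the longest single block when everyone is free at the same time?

Mina free within 09:00–19:00: 09:50–13:40, 15:10–16:10, 16:20–17:10.
Brynn free within 09:00–19:00: 09:10–11:10, 12:00–12:50, 14:00–14:30, 17:40–18:20.
Yusuf free within 09:00–19:00: 09:20–14:40, 16:50–17:10, 17:50–18:10.
Mina ∩ Brynn: 09:50–11:10, 12:00–12:50.
Mina ∩ Brynn ∩ Gita: 12:20–12:50.
Mina ∩ Brynn ∩ Gita ∩ Yusuf: 12:20–12:50.
Single common window of 30 minutes.

30 minutes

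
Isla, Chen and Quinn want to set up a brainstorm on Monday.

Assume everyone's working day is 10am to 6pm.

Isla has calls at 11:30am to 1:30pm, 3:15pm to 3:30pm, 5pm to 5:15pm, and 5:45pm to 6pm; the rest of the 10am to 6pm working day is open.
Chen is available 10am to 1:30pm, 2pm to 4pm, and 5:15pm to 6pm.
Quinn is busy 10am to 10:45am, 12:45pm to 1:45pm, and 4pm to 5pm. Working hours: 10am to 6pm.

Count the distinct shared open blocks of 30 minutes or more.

Isla free within 10:00–18:00: 10:00–11:30, 13:30–15:15, 15:30–17:00, 17:15–17:45.
Quinn free within 10:00–18:00: 10:45–12:45, 13:45–16:00, 17:00–18:00.
Isla ∩ Chen: 10:00–11:30, 14:00–15:15, 15:30–16:00, 17:15–17:45.
Isla ∩ Chen ∩ Quinn: 10:45–11:30, 14:00–15:15, 15:30–16:00, 17:15–17:45.
Windows ≥ 30 min: 10:45–11:30, 14:00–15:15, 15:30–16:00, 17:15–17:45.
That's 4 windows.

4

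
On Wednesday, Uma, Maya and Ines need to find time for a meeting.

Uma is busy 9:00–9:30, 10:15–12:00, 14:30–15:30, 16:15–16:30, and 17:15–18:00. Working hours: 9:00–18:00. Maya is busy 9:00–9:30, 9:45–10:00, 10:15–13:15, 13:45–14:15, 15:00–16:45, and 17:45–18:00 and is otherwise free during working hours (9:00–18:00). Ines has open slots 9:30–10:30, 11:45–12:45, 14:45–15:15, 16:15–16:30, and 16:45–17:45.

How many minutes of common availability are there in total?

Uma free within 09:00–18:00: 09:30–10:15, 12:00–14:30, 15:30–16:15, 16:30–17:15.
Maya free within 09:00–18:00: 09:30–09:45, 10:00–10:15, 13:15–13:45, 14:15–15:00, 16:45–17:45.
Uma ∩ Maya: 09:30–09:45, 10:00–10:15, 13:15–13:45, 14:15–14:30, 16:45–17:15.
Uma ∩ Maya ∩ Ines: 09:30–09:45, 10:00–10:15, 16:45–17:15.
Total common minutes: 15 + 15 + 30 = 60.

60 minutes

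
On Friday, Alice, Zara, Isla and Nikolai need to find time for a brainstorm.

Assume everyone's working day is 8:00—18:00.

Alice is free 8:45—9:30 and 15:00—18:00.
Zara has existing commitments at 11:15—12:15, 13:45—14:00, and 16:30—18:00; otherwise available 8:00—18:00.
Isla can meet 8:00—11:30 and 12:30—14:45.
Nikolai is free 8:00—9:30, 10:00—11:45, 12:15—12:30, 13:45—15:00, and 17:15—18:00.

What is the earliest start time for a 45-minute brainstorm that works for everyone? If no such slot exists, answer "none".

08:45

Zara free within 08:00–18:00: 08:00–11:15, 12:15–13:45, 14:00–16:30.
Alice ∩ Zara: 08:45–09:30, 15:00–16:30.
Alice ∩ Zara ∩ Isla: 08:45–09:30.
Alice ∩ Zara ∩ Isla ∩ Nikolai: 08:45–09:30.
Windows ≥ 45 min: 08:45–09:30.
Earliest such window starts at 08:45.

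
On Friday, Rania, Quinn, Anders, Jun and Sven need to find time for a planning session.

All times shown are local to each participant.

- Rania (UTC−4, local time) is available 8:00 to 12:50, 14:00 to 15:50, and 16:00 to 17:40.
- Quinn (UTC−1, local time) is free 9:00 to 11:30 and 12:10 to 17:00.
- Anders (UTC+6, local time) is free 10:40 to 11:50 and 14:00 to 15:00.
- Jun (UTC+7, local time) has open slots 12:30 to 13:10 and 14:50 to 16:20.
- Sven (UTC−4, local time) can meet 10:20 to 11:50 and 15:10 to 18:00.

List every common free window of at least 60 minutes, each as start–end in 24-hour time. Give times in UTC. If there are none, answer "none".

Rania → UTC: 12:00–16:50, 18:00–19:50, 20:00–21:40.
Quinn → UTC: 10:00–12:30, 13:10–18:00.
Anders → UTC: 04:40–05:50, 08:00–09:00.
Jun → UTC: 05:30–06:10, 07:50–09:20.
Sven → UTC: 14:20–15:50, 19:10–22:00.
Rania ∩ Quinn: 12:00–12:30, 13:10–16:50.
Rania ∩ Quinn ∩ Anders: (none).
Rania ∩ Quinn ∩ Anders ∩ Jun: (none).
Rania ∩ Quinn ∩ Anders ∩ Jun ∩ Sven: (none).
Windows ≥ 60 min: (none).

none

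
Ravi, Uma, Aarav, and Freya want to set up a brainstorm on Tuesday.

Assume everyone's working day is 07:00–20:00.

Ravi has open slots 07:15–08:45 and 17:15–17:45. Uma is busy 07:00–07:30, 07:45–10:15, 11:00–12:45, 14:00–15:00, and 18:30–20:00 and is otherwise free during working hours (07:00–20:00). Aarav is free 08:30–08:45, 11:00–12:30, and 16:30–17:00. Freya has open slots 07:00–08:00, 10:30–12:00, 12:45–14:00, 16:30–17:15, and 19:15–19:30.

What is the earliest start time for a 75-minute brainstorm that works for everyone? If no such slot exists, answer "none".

Uma free within 07:00–20:00: 07:30–07:45, 10:15–11:00, 12:45–14:00, 15:00–18:30.
Ravi ∩ Uma: 07:30–07:45, 17:15–17:45.
Ravi ∩ Uma ∩ Aarav: (none).
Ravi ∩ Uma ∩ Aarav ∩ Freya: (none).
Windows ≥ 75 min: (none).

none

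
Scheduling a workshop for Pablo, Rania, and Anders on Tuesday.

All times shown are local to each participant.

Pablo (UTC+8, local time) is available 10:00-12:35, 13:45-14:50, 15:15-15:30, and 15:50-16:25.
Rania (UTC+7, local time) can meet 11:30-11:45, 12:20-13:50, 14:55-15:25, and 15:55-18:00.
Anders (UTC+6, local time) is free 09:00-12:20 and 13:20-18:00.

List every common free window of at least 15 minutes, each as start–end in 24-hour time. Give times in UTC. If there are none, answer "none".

Pablo → UTC: 02:00–04:35, 05:45–06:50, 07:15–07:30, 07:50–08:25.
Rania → UTC: 04:30–04:45, 05:20–06:50, 07:55–08:25, 08:55–11:00.
Anders → UTC: 03:00–06:20, 07:20–12:00.
Pablo ∩ Rania: 04:30–04:35, 05:45–06:50, 07:55–08:25.
Pablo ∩ Rania ∩ Anders: 04:30–04:35, 05:45–06:20, 07:55–08:25.
Windows ≥ 15 min: 05:45–06:20, 07:55–08:25.

05:45–06:20, 07:55–08:25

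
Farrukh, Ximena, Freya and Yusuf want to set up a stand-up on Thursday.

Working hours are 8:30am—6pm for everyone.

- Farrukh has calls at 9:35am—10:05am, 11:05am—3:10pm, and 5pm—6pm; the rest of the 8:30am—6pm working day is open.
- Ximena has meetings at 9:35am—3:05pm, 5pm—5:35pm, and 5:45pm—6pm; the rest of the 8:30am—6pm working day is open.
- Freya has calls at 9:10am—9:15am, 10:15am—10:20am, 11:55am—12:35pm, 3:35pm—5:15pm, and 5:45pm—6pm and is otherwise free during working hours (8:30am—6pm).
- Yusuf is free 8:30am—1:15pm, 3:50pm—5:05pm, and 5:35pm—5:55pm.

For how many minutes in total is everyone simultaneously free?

Farrukh free within 08:30–18:00: 08:30–09:35, 10:05–11:05, 15:10–17:00.
Ximena free within 08:30–18:00: 08:30–09:35, 15:05–17:00, 17:35–17:45.
Freya free within 08:30–18:00: 08:30–09:10, 09:15–10:15, 10:20–11:55, 12:35–15:35, 17:15–17:45.
Farrukh ∩ Ximena: 08:30–09:35, 15:10–17:00.
Farrukh ∩ Ximena ∩ Freya: 08:30–09:10, 09:15–09:35, 15:10–15:35.
Farrukh ∩ Ximena ∩ Freya ∩ Yusuf: 08:30–09:10, 09:15–09:35.
Total common minutes: 40 + 20 = 60.

60 minutes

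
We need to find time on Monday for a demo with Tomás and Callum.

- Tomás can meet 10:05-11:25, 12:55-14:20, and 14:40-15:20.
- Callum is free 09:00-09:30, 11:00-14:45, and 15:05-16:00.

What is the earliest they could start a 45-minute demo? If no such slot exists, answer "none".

Tomás ∩ Callum: 11:00–11:25, 12:55–14:20, 14:40–14:45, 15:05–15:20.
Windows ≥ 45 min: 12:55–14:20.
Earliest such window starts at 12:55.

12:55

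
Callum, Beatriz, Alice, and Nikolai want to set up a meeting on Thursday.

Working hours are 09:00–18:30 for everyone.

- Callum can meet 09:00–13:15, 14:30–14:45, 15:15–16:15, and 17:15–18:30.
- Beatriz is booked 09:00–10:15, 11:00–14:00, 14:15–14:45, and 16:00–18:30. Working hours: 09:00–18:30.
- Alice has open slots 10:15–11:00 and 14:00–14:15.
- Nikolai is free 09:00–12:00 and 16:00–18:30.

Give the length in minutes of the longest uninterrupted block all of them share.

Beatriz free within 09:00–18:30: 10:15–11:00, 14:00–14:15, 14:45–16:00.
Callum ∩ Beatriz: 10:15–11:00, 15:15–16:00.
Callum ∩ Beatriz ∩ Alice: 10:15–11:00.
Callum ∩ Beatriz ∩ Alice ∩ Nikolai: 10:15–11:00.
Single common window of 45 minutes.

45 minutes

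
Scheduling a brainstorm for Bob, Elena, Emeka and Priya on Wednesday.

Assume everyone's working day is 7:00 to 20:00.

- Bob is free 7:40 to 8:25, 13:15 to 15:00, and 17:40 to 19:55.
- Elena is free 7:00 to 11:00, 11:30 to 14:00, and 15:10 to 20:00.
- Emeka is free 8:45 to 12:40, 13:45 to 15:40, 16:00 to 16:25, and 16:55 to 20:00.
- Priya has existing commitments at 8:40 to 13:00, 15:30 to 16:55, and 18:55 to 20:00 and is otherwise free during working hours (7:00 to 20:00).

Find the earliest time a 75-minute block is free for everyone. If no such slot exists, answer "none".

Priya free within 07:00–20:00: 07:00–08:40, 13:00–15:30, 16:55–18:55.
Bob ∩ Elena: 07:40–08:25, 13:15–14:00, 17:40–19:55.
Bob ∩ Elena ∩ Emeka: 13:45–14:00, 17:40–19:55.
Bob ∩ Elena ∩ Emeka ∩ Priya: 13:45–14:00, 17:40–18:55.
Windows ≥ 75 min: 17:40–18:55.
Earliest such window starts at 17:40.

17:40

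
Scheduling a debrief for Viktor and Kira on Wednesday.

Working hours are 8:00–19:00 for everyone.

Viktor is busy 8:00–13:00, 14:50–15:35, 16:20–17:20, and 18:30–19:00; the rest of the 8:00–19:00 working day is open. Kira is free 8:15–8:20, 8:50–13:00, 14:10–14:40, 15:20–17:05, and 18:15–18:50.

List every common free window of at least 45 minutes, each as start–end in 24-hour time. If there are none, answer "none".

Viktor free within 08:00–19:00: 13:00–14:50, 15:35–16:20, 17:20–18:30.
Viktor ∩ Kira: 14:10–14:40, 15:35–16:20, 18:15–18:30.
Windows ≥ 45 min: 15:35–16:20.

15:35–16:20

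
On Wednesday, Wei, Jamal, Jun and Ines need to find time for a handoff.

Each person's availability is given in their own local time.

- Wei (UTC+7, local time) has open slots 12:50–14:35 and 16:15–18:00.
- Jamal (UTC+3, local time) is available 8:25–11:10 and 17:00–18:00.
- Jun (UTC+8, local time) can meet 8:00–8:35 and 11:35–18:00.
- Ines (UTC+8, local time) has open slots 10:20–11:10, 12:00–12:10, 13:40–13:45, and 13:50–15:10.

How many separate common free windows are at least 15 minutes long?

Wei → UTC: 05:50–07:35, 09:15–11:00.
Jamal → UTC: 05:25–08:10, 14:00–15:00.
Jun → UTC: 00:00–00:35, 03:35–10:00.
Ines → UTC: 02:20–03:10, 04:00–04:10, 05:40–05:45, 05:50–07:10.
Wei ∩ Jamal: 05:50–07:35.
Wei ∩ Jamal ∩ Jun: 05:50–07:35.
Wei ∩ Jamal ∩ Jun ∩ Ines: 05:50–07:10.
Windows ≥ 15 min: 05:50–07:10.
That's 1 window.

1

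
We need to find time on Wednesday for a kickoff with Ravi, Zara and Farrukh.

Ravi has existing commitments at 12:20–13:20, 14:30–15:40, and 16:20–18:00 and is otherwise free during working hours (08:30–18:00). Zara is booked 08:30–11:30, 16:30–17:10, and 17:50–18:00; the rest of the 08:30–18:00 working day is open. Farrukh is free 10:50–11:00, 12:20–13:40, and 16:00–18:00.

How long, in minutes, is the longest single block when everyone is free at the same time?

Ravi free within 08:30–18:00: 08:30–12:20, 13:20–14:30, 15:40–16:20.
Zara free within 08:30–18:00: 11:30–16:30, 17:10–17:50.
Ravi ∩ Zara: 11:30–12:20, 13:20–14:30, 15:40–16:20.
Ravi ∩ Zara ∩ Farrukh: 13:20–13:40, 16:00–16:20.
Common window lengths: 20, 20 min; longest is 20.

20 minutes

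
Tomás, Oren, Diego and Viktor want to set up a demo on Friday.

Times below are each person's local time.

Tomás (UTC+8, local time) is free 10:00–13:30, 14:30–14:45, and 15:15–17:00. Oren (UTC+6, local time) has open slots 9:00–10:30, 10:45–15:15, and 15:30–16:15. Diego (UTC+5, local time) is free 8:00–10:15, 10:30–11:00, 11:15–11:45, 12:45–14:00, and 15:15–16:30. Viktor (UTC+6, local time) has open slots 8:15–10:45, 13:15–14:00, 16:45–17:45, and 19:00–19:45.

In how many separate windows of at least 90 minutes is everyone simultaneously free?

1

Tomás → UTC: 02:00–05:30, 06:30–06:45, 07:15–09:00.
Oren → UTC: 03:00–04:30, 04:45–09:15, 09:30–10:15.
Diego → UTC: 03:00–05:15, 05:30–06:00, 06:15–06:45, 07:45–09:00, 10:15–11:30.
Viktor → UTC: 02:15–04:45, 07:15–08:00, 10:45–11:45, 13:00–13:45.
Tomás ∩ Oren: 03:00–04:30, 04:45–05:30, 06:30–06:45, 07:15–09:00.
Tomás ∩ Oren ∩ Diego: 03:00–04:30, 04:45–05:15, 06:30–06:45, 07:45–09:00.
Tomás ∩ Oren ∩ Diego ∩ Viktor: 03:00–04:30, 07:45–08:00.
Windows ≥ 90 min: 03:00–04:30.
That's 1 window.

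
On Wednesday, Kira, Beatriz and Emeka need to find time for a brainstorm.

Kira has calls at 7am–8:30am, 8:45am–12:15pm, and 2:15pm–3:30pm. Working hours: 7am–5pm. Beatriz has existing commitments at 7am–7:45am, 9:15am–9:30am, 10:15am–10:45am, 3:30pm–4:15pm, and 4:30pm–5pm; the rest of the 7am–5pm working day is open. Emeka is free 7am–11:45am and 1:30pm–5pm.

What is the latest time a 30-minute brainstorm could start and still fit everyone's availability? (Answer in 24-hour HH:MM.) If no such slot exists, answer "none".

13:45

Kira free within 07:00–17:00: 08:30–08:45, 12:15–14:15, 15:30–17:00.
Beatriz free within 07:00–17:00: 07:45–09:15, 09:30–10:15, 10:45–15:30, 16:15–16:30.
Kira ∩ Beatriz: 08:30–08:45, 12:15–14:15, 16:15–16:30.
Kira ∩ Beatriz ∩ Emeka: 08:30–08:45, 13:30–14:15, 16:15–16:30.
Windows ≥ 30 min: 13:30–14:15.
Latest start in the last window 13:30–14:15 is 14:15 − 30 min = 13:45.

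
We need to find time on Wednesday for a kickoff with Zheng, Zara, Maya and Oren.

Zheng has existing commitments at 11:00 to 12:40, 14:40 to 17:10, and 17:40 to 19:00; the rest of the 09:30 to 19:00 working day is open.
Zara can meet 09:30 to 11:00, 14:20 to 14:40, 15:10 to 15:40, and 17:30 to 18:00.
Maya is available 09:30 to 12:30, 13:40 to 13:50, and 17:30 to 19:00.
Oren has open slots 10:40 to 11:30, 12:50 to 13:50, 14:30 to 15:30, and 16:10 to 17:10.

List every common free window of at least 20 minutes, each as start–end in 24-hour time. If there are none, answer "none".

Zheng free within 09:30–19:00: 09:30–11:00, 12:40–14:40, 17:10–17:40.
Zheng ∩ Zara: 09:30–11:00, 14:20–14:40, 17:30–17:40.
Zheng ∩ Zara ∩ Maya: 09:30–11:00, 17:30–17:40.
Zheng ∩ Zara ∩ Maya ∩ Oren: 10:40–11:00.
Windows ≥ 20 min: 10:40–11:00.

10:40–11:00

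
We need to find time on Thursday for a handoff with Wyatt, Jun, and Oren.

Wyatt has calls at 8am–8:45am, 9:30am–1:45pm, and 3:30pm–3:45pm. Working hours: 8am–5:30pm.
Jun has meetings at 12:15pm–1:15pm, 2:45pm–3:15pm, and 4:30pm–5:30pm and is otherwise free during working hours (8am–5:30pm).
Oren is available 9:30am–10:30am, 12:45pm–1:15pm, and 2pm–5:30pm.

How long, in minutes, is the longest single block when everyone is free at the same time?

Wyatt free within 08:00–17:30: 08:45–09:30, 13:45–15:30, 15:45–17:30.
Jun free within 08:00–17:30: 08:00–12:15, 13:15–14:45, 15:15–16:30.
Wyatt ∩ Jun: 08:45–09:30, 13:45–14:45, 15:15–15:30, 15:45–16:30.
Wyatt ∩ Jun ∩ Oren: 14:00–14:45, 15:15–15:30, 15:45–16:30.
Common window lengths: 45, 15, 45 min; longest is 45.

45 minutes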